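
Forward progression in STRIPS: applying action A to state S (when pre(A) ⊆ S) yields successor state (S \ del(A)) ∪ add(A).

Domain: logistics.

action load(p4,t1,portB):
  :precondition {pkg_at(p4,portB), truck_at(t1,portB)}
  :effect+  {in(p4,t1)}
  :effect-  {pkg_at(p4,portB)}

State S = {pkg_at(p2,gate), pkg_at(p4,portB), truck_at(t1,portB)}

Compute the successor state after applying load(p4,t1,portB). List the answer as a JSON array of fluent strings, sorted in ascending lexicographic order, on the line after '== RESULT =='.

Compute (S \ del) ∪ add:
  pre ⊆ S: {pkg_at(p4,portB), truck_at(t1,portB)} ⊆ S  — applicable
  S \ del = {pkg_at(p2,gate), truck_at(t1,portB)}
  ∪ add   = {in(p4,t1), pkg_at(p2,gate), truck_at(t1,portB)}

== RESULT ==
["in(p4,t1)", "pkg_at(p2,gate)", "truck_at(t1,portB)"]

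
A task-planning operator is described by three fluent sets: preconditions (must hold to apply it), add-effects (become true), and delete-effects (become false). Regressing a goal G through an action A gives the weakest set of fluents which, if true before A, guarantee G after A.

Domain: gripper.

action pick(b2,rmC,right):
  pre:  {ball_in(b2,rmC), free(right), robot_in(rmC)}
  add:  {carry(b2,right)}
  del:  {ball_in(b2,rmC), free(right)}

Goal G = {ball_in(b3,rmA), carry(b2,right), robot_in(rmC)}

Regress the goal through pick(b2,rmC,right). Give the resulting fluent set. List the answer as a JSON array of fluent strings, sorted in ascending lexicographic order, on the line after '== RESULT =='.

Compute (G \ add) ∪ pre:
  G ∩ del = {}  (empty — regression defined)
  G \ add = {ball_in(b3,rmA), carry(b2,right), robot_in(rmC)} \ {carry(b2,right)} = {ball_in(b3,rmA), robot_in(rmC)}
  ∪ pre   = {ball_in(b3,rmA), robot_in(rmC)} ∪ {ball_in(b2,rmC), free(right), robot_in(rmC)}
          = {ball_in(b2,rmC), ball_in(b3,rmA), free(right), robot_in(rmC)}

== RESULT ==
["ball_in(b2,rmC)", "ball_in(b3,rmA)", "free(right)", "robot_in(rmC)"]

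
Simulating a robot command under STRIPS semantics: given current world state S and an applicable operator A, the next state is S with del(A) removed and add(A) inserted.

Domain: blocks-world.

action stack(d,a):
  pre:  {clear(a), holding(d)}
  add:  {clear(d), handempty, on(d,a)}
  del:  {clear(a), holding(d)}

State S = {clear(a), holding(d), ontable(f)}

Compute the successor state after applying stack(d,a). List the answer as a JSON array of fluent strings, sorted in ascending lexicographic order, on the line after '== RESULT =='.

Compute (S \ del) ∪ add:
  pre ⊆ S: {clear(a), holding(d)} ⊆ S  — applicable
  S \ del = {ontable(f)}
  ∪ add   = {clear(d), handempty, on(d,a), ontable(f)}

== RESULT ==
["clear(d)", "handempty", "on(d,a)", "ontable(f)"]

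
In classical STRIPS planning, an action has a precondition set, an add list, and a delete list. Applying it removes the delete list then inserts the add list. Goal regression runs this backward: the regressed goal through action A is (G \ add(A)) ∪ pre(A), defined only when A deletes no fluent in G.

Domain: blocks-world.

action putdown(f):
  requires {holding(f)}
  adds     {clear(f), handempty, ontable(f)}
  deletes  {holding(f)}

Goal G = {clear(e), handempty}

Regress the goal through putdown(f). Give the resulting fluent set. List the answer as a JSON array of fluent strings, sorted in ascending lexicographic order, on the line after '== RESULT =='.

Regress:
  G ∩ del = {}  (empty — regression defined)
  G \ add = {clear(e), handempty} \ {clear(f), handempty, ontable(f)} = {clear(e)}
  ∪ pre   = {clear(e)} ∪ {holding(f)}
          = {clear(e), holding(f)}

== RESULT ==
["clear(e)", "holding(f)"]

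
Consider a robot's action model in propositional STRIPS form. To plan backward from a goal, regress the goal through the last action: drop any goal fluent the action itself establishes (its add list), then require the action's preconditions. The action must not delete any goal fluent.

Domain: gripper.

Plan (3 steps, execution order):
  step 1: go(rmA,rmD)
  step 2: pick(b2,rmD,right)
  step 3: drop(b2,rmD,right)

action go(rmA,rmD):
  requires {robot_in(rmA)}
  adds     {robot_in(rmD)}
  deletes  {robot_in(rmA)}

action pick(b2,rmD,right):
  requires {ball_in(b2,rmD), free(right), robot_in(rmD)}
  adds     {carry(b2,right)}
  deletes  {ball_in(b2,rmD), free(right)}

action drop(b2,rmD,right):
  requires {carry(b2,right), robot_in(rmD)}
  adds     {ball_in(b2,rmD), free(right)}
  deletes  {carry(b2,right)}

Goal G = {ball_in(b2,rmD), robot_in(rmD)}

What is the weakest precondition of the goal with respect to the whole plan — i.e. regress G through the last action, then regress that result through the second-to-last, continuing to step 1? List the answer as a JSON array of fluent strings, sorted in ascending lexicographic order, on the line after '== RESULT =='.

Regress step by step:
  through step 3 (drop(b2,rmD,right)): drop {ball_in(b2,rmD)}, keep {robot_in(rmD)}, require {carry(b2,right), robot_in(rmD)}
    → {carry(b2,right), robot_in(rmD)}
  through step 2 (pick(b2,rmD,right)): drop {carry(b2,right)}, keep {robot_in(rmD)}, require {ball_in(b2,rmD), free(right), robot_in(rmD)}
    → {ball_in(b2,rmD), free(right), robot_in(rmD)}
  through step 1 (go(rmA,rmD)): drop {robot_in(rmD)}, keep {ball_in(b2,rmD), free(right)}, require {robot_in(rmA)}
    → {ball_in(b2,rmD), free(right), robot_in(rmA)}

== RESULT ==
["ball_in(b2,rmD)", "free(right)", "robot_in(rmA)"]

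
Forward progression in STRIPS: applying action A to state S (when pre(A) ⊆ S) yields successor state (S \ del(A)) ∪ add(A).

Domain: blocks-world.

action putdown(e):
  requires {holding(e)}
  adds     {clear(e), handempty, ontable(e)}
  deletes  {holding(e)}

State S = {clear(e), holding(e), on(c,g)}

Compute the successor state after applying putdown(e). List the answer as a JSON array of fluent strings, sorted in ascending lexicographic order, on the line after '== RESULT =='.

Compute (S \ del) ∪ add:
  pre ⊆ S: {holding(e)} ⊆ S  — applicable
  S \ del = {clear(e), on(c,g)}
  ∪ add   = {clear(e), handempty, on(c,g), ontable(e)}

== RESULT ==
["clear(e)", "handempty", "on(c,g)", "ontable(e)"]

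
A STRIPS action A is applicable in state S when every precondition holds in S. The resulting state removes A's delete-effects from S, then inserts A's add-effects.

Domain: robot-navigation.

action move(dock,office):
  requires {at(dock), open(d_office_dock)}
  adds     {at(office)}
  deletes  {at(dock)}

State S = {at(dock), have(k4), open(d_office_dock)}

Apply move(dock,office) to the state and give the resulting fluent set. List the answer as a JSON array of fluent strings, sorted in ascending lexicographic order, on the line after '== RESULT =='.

Progress:
  pre ⊆ S: {at(dock), open(d_office_dock)} ⊆ S  — applicable
  S \ del = {have(k4), open(d_office_dock)}
  ∪ add   = {at(office), have(k4), open(d_office_dock)}

== RESULT ==
["at(office)", "have(k4)", "open(d_office_dock)"]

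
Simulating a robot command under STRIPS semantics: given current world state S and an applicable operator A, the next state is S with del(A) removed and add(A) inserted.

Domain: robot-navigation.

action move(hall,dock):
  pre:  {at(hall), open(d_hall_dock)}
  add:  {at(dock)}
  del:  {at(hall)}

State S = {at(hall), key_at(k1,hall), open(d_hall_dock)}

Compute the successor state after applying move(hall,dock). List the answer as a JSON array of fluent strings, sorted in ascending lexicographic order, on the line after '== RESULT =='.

Compute (S \ del) ∪ add:
  pre ⊆ S: {at(hall), open(d_hall_dock)} ⊆ S  — applicable
  S \ del = {key_at(k1,hall), open(d_hall_dock)}
  ∪ add   = {at(dock), key_at(k1,hall), open(d_hall_dock)}

== RESULT ==
["at(dock)", "key_at(k1,hall)", "open(d_hall_dock)"]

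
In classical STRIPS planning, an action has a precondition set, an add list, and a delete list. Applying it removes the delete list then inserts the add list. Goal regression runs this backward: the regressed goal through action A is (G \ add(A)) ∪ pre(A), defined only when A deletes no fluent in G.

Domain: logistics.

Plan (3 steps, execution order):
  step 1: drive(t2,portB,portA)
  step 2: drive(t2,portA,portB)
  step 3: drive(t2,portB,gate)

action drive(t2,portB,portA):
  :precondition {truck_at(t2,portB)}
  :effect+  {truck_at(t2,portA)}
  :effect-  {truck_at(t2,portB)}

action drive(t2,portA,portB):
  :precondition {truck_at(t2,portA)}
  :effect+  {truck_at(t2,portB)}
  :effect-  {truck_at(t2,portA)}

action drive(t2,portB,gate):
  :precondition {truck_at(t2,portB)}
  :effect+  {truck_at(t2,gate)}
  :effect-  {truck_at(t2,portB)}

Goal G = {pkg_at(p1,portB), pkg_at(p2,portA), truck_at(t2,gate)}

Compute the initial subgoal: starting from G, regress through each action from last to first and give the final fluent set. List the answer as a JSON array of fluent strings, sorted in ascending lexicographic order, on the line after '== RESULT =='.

Regress step by step:
  through step 3 (drive(t2,portB,gate)): drop {truck_at(t2,gate)}, keep {pkg_at(p1,portB), pkg_at(p2,portA)}, require {truck_at(t2,portB)}
    → {pkg_at(p1,portB), pkg_at(p2,portA), truck_at(t2,portB)}
  through step 2 (drive(t2,portA,portB)): drop {truck_at(t2,portB)}, keep {pkg_at(p1,portB), pkg_at(p2,portA)}, require {truck_at(t2,portA)}
    → {pkg_at(p1,portB), pkg_at(p2,portA), truck_at(t2,portA)}
  through step 1 (drive(t2,portB,portA)): drop {truck_at(t2,portA)}, keep {pkg_at(p1,portB), pkg_at(p2,portA)}, require {truck_at(t2,portB)}
    → {pkg_at(p1,portB), pkg_at(p2,portA), truck_at(t2,portB)}

== RESULT ==
["pkg_at(p1,portB)", "pkg_at(p2,portA)", "truck_at(t2,portB)"]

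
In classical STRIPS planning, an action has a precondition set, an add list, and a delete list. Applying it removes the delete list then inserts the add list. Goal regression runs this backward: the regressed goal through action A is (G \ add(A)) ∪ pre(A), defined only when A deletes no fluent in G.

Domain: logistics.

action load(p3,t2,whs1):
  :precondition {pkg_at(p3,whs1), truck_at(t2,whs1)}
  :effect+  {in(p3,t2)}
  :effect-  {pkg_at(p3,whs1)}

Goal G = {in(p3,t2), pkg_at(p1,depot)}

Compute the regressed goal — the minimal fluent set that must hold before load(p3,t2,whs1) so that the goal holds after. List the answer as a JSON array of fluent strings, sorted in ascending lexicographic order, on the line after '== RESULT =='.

Regress:
  G ∩ del = {}  (empty — regression defined)
  G \ add = {in(p3,t2), pkg_at(p1,depot)} \ {in(p3,t2)} = {pkg_at(p1,depot)}
  ∪ pre   = {pkg_at(p1,depot)} ∪ {pkg_at(p3,whs1), truck_at(t2,whs1)}
          = {pkg_at(p1,depot), pkg_at(p3,whs1), truck_at(t2,whs1)}

== RESULT ==
["pkg_at(p1,depot)", "pkg_at(p3,whs1)", "truck_at(t2,whs1)"]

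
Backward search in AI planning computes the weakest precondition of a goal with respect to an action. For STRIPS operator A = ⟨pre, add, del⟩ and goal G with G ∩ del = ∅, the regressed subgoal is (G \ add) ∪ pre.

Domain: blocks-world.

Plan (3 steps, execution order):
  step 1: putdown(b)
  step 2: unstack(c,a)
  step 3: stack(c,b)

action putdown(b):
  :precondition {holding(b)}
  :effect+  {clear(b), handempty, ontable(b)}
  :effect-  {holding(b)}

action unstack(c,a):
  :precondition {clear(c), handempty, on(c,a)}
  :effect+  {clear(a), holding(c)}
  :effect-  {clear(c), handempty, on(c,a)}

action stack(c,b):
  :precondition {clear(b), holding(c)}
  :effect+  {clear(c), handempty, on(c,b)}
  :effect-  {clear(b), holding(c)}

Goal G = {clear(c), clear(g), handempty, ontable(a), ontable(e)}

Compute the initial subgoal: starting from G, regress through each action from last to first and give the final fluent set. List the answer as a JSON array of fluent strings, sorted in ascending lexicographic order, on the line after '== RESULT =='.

Regress step by step:
  through step 3 (stack(c,b)): drop {clear(c), handempty}, keep {clear(g), ontable(a), ontable(e)}, require {clear(b), holding(c)}
    → {clear(b), clear(g), holding(c), ontable(a), ontable(e)}
  through step 2 (unstack(c,a)): drop {holding(c)}, keep {clear(b), clear(g), ontable(a), ontable(e)}, require {clear(c), handempty, on(c,a)}
    → {clear(b), clear(c), clear(g), handempty, on(c,a), ontable(a), ontable(e)}
  through step 1 (putdown(b)): drop {clear(b), handempty}, keep {clear(c), clear(g), on(c,a), ontable(a), ontable(e)}, require {holding(b)}
    → {clear(c), clear(g), holding(b), on(c,a), ontable(a), ontable(e)}

== RESULT ==
["clear(c)", "clear(g)", "holding(b)", "on(c,a)", "ontable(a)", "ontable(e)"]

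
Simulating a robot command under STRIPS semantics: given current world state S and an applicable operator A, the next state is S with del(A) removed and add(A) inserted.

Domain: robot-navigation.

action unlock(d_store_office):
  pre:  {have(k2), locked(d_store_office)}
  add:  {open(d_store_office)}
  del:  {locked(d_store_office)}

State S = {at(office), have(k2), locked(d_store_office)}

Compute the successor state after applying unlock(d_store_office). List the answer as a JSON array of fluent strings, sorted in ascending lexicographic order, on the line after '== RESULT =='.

Compute (S \ del) ∪ add:
  pre ⊆ S: {have(k2), locked(d_store_office)} ⊆ S  — applicable
  S \ del = {at(office), have(k2)}
  ∪ add   = {at(office), have(k2), open(d_store_office)}

== RESULT ==
["at(office)", "have(k2)", "open(d_store_office)"]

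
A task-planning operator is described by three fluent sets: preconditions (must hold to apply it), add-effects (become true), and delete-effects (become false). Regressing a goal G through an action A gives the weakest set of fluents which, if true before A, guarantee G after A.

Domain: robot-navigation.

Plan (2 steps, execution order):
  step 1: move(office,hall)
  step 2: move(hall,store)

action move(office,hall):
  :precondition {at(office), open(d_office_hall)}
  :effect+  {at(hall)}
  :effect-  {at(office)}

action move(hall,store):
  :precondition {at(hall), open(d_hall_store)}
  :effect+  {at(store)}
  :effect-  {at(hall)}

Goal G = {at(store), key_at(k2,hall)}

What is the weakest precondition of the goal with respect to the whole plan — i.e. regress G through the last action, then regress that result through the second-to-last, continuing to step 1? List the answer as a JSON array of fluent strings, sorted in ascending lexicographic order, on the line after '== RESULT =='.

Regress step by step:
  through step 2 (move(hall,store)): drop {at(store)}, keep {key_at(k2,hall)}, require {at(hall), open(d_hall_store)}
    → {at(hall), key_at(k2,hall), open(d_hall_store)}
  through step 1 (move(office,hall)): drop {at(hall)}, keep {key_at(k2,hall), open(d_hall_store)}, require {at(office), open(d_office_hall)}
    → {at(office), key_at(k2,hall), open(d_hall_store), open(d_office_hall)}

== RESULT ==
["at(office)", "key_at(k2,hall)", "open(d_hall_store)", "open(d_office_hall)"]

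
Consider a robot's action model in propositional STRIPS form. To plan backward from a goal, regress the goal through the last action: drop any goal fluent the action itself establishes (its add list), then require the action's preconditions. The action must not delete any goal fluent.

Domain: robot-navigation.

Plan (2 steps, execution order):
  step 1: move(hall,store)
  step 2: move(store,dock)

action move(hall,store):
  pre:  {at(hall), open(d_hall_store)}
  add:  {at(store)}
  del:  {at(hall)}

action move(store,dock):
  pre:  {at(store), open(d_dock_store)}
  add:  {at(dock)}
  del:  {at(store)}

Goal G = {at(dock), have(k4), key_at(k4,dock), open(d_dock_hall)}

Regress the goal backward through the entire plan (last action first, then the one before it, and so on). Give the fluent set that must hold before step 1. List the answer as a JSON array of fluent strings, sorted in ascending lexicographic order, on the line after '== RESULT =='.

Regress step by step:
  through step 2 (move(store,dock)): drop {at(dock)}, keep {have(k4), key_at(k4,dock), open(d_dock_hall)}, require {at(store), open(d_dock_store)}
    → {at(store), have(k4), key_at(k4,dock), open(d_dock_hall), open(d_dock_store)}
  through step 1 (move(hall,store)): drop {at(store)}, keep {have(k4), key_at(k4,dock), open(d_dock_hall), open(d_dock_store)}, require {at(hall), open(d_hall_store)}
    → {at(hall), have(k4), key_at(k4,dock), open(d_dock_hall), open(d_dock_store), open(d_hall_store)}

== RESULT ==
["at(hall)", "have(k4)", "key_at(k4,dock)", "open(d_dock_hall)", "open(d_dock_store)", "open(d_hall_store)"]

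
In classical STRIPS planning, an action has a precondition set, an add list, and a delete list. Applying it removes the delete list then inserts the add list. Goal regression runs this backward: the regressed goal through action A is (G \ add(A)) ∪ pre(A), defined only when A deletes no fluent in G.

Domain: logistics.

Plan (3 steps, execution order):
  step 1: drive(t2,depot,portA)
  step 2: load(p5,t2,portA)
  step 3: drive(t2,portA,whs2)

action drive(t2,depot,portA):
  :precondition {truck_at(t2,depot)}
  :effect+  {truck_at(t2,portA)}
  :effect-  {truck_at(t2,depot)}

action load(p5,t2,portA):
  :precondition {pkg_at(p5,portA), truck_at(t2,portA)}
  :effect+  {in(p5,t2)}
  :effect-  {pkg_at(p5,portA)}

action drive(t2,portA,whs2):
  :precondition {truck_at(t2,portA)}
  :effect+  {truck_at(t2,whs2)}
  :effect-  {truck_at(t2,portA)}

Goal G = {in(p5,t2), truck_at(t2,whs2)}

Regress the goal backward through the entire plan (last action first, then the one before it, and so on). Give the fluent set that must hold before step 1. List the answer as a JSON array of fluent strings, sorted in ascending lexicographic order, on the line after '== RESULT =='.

Regress step by step:
  through step 3 (drive(t2,portA,whs2)): drop {truck_at(t2,whs2)}, keep {in(p5,t2)}, require {truck_at(t2,portA)}
    → {in(p5,t2), truck_at(t2,portA)}
  through step 2 (load(p5,t2,portA)): drop {in(p5,t2)}, keep {truck_at(t2,portA)}, require {pkg_at(p5,portA), truck_at(t2,portA)}
    → {pkg_at(p5,portA), truck_at(t2,portA)}
  through step 1 (drive(t2,depot,portA)): drop {truck_at(t2,portA)}, keep {pkg_at(p5,portA)}, require {truck_at(t2,depot)}
    → {pkg_at(p5,portA), truck_at(t2,depot)}

== RESULT ==
["pkg_at(p5,portA)", "truck_at(t2,depot)"]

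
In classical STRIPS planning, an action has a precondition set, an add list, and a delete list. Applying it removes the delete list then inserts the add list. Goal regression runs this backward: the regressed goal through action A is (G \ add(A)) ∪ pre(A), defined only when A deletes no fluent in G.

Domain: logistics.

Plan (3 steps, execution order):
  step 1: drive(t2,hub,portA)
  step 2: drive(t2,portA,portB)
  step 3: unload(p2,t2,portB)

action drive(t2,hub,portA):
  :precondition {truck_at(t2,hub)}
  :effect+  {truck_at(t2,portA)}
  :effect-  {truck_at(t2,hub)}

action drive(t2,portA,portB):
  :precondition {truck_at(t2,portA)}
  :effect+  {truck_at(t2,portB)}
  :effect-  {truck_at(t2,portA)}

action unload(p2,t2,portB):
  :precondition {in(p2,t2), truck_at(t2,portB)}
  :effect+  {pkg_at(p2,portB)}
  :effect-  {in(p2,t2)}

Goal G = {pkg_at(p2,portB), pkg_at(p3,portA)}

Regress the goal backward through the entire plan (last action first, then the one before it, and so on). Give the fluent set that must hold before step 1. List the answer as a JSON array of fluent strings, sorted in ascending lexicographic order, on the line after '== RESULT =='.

Work backward from the goal:
  through step 3 (unload(p2,t2,portB)): drop {pkg_at(p2,portB)}, keep {pkg_at(p3,portA)}, require {in(p2,t2), truck_at(t2,portB)}
    → {in(p2,t2), pkg_at(p3,portA), truck_at(t2,portB)}
  through step 2 (drive(t2,portA,portB)): drop {truck_at(t2,portB)}, keep {in(p2,t2), pkg_at(p3,portA)}, require {truck_at(t2,portA)}
    → {in(p2,t2), pkg_at(p3,portA), truck_at(t2,portA)}
  through step 1 (drive(t2,hub,portA)): drop {truck_at(t2,portA)}, keep {in(p2,t2), pkg_at(p3,portA)}, require {truck_at(t2,hub)}
    → {in(p2,t2), pkg_at(p3,portA), truck_at(t2,hub)}

== RESULT ==
["in(p2,t2)", "pkg_at(p3,portA)", "truck_at(t2,hub)"]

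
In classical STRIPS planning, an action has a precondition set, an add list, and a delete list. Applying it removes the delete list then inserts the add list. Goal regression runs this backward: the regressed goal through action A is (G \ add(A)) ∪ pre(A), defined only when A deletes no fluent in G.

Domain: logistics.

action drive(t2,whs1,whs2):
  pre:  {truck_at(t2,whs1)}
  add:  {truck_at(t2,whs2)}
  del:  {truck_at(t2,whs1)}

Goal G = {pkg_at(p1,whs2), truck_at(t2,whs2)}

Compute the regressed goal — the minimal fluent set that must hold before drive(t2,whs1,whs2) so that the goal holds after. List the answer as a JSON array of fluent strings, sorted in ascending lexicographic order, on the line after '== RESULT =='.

Regress:
  G ∩ del = {}  (empty — regression defined)
  G \ add = {pkg_at(p1,whs2), truck_at(t2,whs2)} \ {truck_at(t2,whs2)} = {pkg_at(p1,whs2)}
  ∪ pre   = {pkg_at(p1,whs2)} ∪ {truck_at(t2,whs1)}
          = {pkg_at(p1,whs2), truck_at(t2,whs1)}

== RESULT ==
["pkg_at(p1,whs2)", "truck_at(t2,whs1)"]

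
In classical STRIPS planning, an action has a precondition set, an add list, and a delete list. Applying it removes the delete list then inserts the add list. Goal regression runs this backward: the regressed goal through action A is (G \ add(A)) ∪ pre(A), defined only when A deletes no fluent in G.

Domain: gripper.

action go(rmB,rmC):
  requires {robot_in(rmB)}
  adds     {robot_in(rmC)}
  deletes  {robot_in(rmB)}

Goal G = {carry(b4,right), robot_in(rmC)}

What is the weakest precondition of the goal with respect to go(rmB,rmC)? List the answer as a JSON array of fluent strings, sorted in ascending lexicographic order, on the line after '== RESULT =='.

Compute (G \ add) ∪ pre:
  G ∩ del = {}  (empty — regression defined)
  G \ add = {carry(b4,right), robot_in(rmC)} \ {robot_in(rmC)} = {carry(b4,right)}
  ∪ pre   = {carry(b4,right)} ∪ {robot_in(rmB)}
          = {carry(b4,right), robot_in(rmB)}

== RESULT ==
["carry(b4,right)", "robot_in(rmB)"]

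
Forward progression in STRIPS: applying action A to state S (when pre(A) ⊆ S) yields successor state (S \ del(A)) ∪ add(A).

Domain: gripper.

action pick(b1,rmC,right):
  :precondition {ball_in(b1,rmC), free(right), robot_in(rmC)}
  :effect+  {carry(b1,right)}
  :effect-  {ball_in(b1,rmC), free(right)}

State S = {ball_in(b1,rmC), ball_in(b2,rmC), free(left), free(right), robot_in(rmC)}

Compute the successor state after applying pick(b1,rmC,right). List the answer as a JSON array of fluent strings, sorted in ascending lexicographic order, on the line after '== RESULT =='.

Compute (S \ del) ∪ add:
  pre ⊆ S: {ball_in(b1,rmC), free(right), robot_in(rmC)} ⊆ S  — applicable
  S \ del = {ball_in(b2,rmC), free(left), robot_in(rmC)}
  ∪ add   = {ball_in(b2,rmC), carry(b1,right), free(left), robot_in(rmC)}

== RESULT ==
["ball_in(b2,rmC)", "carry(b1,right)", "free(left)", "robot_in(rmC)"]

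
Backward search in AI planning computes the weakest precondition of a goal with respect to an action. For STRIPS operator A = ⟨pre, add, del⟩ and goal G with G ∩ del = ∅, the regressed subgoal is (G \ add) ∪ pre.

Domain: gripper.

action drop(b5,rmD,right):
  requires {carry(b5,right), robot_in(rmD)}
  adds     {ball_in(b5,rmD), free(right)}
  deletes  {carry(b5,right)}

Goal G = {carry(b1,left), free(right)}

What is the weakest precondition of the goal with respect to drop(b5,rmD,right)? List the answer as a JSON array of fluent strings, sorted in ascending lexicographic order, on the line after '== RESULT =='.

Regress:
  G ∩ del = {}  (empty — regression defined)
  G \ add = {carry(b1,left), free(right)} \ {ball_in(b5,rmD), free(right)} = {carry(b1,left)}
  ∪ pre   = {carry(b1,left)} ∪ {carry(b5,right), robot_in(rmD)}
          = {carry(b1,left), carry(b5,right), robot_in(rmD)}

== RESULT ==
["carry(b1,left)", "carry(b5,right)", "robot_in(rmD)"]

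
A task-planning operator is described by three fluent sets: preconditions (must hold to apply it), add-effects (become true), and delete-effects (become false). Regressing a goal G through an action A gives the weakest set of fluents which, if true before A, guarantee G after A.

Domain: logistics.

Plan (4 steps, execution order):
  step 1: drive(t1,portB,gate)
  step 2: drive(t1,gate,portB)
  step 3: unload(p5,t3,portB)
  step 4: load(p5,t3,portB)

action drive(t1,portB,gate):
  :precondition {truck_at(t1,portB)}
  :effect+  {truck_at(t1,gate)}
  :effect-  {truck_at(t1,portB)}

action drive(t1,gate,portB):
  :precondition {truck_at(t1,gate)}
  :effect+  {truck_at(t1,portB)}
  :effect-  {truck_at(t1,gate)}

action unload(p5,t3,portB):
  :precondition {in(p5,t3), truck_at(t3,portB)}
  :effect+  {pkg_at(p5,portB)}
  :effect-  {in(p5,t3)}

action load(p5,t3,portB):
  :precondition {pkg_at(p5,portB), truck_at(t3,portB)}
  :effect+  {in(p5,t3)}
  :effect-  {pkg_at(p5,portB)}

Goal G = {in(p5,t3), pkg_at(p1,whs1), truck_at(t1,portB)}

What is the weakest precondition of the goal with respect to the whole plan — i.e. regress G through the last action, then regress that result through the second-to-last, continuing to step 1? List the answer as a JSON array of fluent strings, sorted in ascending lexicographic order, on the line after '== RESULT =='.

Work backward from the goal:
  through step 4 (load(p5,t3,portB)): drop {in(p5,t3)}, keep {pkg_at(p1,whs1), truck_at(t1,portB)}, require {pkg_at(p5,portB), truck_at(t3,portB)}
    → {pkg_at(p1,whs1), pkg_at(p5,portB), truck_at(t1,portB), truck_at(t3,portB)}
  through step 3 (unload(p5,t3,portB)): drop {pkg_at(p5,portB)}, keep {pkg_at(p1,whs1), truck_at(t1,portB), truck_at(t3,portB)}, require {in(p5,t3), truck_at(t3,portB)}
    → {in(p5,t3), pkg_at(p1,whs1), truck_at(t1,portB), truck_at(t3,portB)}
  through step 2 (drive(t1,gate,portB)): drop {truck_at(t1,portB)}, keep {in(p5,t3), pkg_at(p1,whs1), truck_at(t3,portB)}, require {truck_at(t1,gate)}
    → {in(p5,t3), pkg_at(p1,whs1), truck_at(t1,gate), truck_at(t3,portB)}
  through step 1 (drive(t1,portB,gate)): drop {truck_at(t1,gate)}, keep {in(p5,t3), pkg_at(p1,whs1), truck_at(t3,portB)}, require {truck_at(t1,portB)}
    → {in(p5,t3), pkg_at(p1,whs1), truck_at(t1,portB), truck_at(t3,portB)}

== RESULT ==
["in(p5,t3)", "pkg_at(p1,whs1)", "truck_at(t1,portB)", "truck_at(t3,portB)"]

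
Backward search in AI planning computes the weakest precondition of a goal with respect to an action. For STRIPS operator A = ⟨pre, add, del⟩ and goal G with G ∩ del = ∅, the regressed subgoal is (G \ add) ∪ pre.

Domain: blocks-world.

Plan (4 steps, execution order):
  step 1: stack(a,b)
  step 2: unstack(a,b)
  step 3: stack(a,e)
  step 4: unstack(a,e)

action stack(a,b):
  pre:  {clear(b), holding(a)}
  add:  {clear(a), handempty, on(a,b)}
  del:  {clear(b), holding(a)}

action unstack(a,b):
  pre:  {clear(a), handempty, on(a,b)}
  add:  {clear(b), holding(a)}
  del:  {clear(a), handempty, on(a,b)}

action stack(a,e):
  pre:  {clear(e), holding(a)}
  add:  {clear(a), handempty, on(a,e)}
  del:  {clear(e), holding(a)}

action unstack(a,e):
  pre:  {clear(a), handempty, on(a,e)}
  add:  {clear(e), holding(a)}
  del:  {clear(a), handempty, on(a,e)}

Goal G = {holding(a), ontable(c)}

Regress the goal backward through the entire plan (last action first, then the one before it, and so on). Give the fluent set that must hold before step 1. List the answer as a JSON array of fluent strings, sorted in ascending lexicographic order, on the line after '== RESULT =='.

Work backward from the goal:
  through step 4 (unstack(a,e)): drop {holding(a)}, keep {ontable(c)}, require {clear(a), handempty, on(a,e)}
    → {clear(a), handempty, on(a,e), ontable(c)}
  through step 3 (stack(a,e)): drop {clear(a), handempty, on(a,e)}, keep {ontable(c)}, require {clear(e), holding(a)}
    → {clear(e), holding(a), ontable(c)}
  through step 2 (unstack(a,b)): drop {holding(a)}, keep {clear(e), ontable(c)}, require {clear(a), handempty, on(a,b)}
    → {clear(a), clear(e), handempty, on(a,b), ontable(c)}
  through step 1 (stack(a,b)): drop {clear(a), handempty, on(a,b)}, keep {clear(e), ontable(c)}, require {clear(b), holding(a)}
    → {clear(b), clear(e), holding(a), ontable(c)}

== RESULT ==
["clear(b)", "clear(e)", "holding(a)", "ontable(c)"]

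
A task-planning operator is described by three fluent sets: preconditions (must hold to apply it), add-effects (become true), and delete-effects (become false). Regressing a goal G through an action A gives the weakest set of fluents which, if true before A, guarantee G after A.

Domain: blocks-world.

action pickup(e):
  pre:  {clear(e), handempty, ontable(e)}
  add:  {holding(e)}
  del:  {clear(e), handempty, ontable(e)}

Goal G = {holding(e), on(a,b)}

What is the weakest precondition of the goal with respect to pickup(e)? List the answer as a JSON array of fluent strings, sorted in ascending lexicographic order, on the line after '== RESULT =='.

Compute (G \ add) ∪ pre:
  G ∩ del = {}  (empty — regression defined)
  G \ add = {holding(e), on(a,b)} \ {holding(e)} = {on(a,b)}
  ∪ pre   = {on(a,b)} ∪ {clear(e), handempty, ontable(e)}
          = {clear(e), handempty, on(a,b), ontable(e)}

== RESULT ==
["clear(e)", "handempty", "on(a,b)", "ontable(e)"]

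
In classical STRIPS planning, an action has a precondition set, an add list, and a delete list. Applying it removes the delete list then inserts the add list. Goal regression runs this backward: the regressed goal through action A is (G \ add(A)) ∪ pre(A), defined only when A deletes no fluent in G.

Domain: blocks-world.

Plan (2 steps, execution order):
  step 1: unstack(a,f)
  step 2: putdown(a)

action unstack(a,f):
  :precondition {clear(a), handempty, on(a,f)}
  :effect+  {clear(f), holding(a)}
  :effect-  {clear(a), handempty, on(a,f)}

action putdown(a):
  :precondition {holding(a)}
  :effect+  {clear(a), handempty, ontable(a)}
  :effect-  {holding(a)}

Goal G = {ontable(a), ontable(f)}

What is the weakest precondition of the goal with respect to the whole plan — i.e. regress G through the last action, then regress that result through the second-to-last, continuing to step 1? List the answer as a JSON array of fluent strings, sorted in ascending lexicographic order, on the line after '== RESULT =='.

Regress step by step:
  through step 2 (putdown(a)): drop {ontable(a)}, keep {ontable(f)}, require {holding(a)}
    → {holding(a), ontable(f)}
  through step 1 (unstack(a,f)): drop {holding(a)}, keep {ontable(f)}, require {clear(a), handempty, on(a,f)}
    → {clear(a), handempty, on(a,f), ontable(f)}

== RESULT ==
["clear(a)", "handempty", "on(a,f)", "ontable(f)"]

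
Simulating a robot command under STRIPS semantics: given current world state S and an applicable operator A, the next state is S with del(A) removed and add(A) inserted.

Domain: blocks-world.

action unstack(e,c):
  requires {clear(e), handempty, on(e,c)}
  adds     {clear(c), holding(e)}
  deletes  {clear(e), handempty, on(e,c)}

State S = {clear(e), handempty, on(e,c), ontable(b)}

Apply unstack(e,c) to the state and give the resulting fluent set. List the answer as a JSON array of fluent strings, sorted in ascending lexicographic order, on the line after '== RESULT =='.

Progress:
  pre ⊆ S: {clear(e), handempty, on(e,c)} ⊆ S  — applicable
  S \ del = {ontable(b)}
  ∪ add   = {clear(c), holding(e), ontable(b)}

== RESULT ==
["clear(c)", "holding(e)", "ontable(b)"]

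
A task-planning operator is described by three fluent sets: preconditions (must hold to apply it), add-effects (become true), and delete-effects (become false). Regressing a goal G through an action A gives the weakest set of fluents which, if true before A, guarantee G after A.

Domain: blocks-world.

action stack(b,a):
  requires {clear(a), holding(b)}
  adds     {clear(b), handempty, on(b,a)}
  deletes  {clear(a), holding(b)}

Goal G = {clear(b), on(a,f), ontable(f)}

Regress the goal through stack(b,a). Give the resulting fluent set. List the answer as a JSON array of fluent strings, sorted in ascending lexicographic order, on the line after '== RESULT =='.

Regress:
  G ∩ del = {}  (empty — regression defined)
  G \ add = {clear(b), on(a,f), ontable(f)} \ {clear(b), handempty, on(b,a)} = {on(a,f), ontable(f)}
  ∪ pre   = {on(a,f), ontable(f)} ∪ {clear(a), holding(b)}
          = {clear(a), holding(b), on(a,f), ontable(f)}

== RESULT ==
["clear(a)", "holding(b)", "on(a,f)", "ontable(f)"]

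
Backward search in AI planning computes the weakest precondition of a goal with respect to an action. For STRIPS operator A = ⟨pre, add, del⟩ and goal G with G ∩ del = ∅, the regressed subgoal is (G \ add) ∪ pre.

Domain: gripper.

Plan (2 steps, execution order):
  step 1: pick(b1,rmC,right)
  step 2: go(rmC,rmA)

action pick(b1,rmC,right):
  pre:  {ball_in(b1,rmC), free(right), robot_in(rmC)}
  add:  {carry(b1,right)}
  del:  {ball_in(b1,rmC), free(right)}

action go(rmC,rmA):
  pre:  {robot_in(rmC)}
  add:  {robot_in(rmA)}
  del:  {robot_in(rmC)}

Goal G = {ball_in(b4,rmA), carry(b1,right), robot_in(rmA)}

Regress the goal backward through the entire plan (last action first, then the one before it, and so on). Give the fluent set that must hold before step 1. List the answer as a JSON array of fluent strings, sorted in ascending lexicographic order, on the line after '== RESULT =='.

Work backward from the goal:
  through step 2 (go(rmC,rmA)): drop {robot_in(rmA)}, keep {ball_in(b4,rmA), carry(b1,right)}, require {robot_in(rmC)}
    → {ball_in(b4,rmA), carry(b1,right), robot_in(rmC)}
  through step 1 (pick(b1,rmC,right)): drop {carry(b1,right)}, keep {ball_in(b4,rmA), robot_in(rmC)}, require {ball_in(b1,rmC), free(right), robot_in(rmC)}
    → {ball_in(b1,rmC), ball_in(b4,rmA), free(right), robot_in(rmC)}

== RESULT ==
["ball_in(b1,rmC)", "ball_in(b4,rmA)", "free(right)", "robot_in(rmC)"]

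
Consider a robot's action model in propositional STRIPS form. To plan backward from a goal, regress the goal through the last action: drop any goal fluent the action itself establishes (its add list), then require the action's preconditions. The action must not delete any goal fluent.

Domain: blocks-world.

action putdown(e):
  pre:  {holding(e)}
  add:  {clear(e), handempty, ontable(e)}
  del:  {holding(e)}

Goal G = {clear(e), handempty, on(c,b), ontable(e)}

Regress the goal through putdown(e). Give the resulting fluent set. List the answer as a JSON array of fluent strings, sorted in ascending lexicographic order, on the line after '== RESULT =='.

Regress:
  G ∩ del = {}  (empty — regression defined)
  G \ add = {clear(e), handempty, on(c,b), ontable(e)} \ {clear(e), handempty, ontable(e)} = {on(c,b)}
  ∪ pre   = {on(c,b)} ∪ {holding(e)}
          = {holding(e), on(c,b)}

== RESULT ==
["holding(e)", "on(c,b)"]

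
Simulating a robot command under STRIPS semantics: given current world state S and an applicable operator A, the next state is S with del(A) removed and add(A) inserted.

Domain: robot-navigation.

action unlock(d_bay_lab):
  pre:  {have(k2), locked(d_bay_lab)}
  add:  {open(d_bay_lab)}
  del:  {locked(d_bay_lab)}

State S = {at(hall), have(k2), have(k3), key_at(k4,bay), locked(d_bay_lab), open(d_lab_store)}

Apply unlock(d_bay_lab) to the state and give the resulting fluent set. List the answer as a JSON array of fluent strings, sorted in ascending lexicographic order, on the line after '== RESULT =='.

Progress:
  pre ⊆ S: {have(k2), locked(d_bay_lab)} ⊆ S  — applicable
  S \ del = {at(hall), have(k2), have(k3), key_at(k4,bay), open(d_lab_store)}
  ∪ add   = {at(hall), have(k2), have(k3), key_at(k4,bay), open(d_bay_lab), open(d_lab_store)}

== RESULT ==
["at(hall)", "have(k2)", "have(k3)", "key_at(k4,bay)", "open(d_bay_lab)", "open(d_lab_store)"]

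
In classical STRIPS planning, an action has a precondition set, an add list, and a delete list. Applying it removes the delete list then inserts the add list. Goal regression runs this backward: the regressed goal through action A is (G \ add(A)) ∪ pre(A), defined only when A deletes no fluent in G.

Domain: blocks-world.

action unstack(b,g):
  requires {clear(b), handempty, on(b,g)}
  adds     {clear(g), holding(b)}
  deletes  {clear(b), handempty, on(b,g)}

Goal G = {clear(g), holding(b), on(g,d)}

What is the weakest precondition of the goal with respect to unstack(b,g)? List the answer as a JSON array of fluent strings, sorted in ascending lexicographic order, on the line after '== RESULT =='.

Compute (G \ add) ∪ pre:
  G ∩ del = {}  (empty — regression defined)
  G \ add = {clear(g), holding(b), on(g,d)} \ {clear(g), holding(b)} = {on(g,d)}
  ∪ pre   = {on(g,d)} ∪ {clear(b), handempty, on(b,g)}
          = {clear(b), handempty, on(b,g), on(g,d)}

== RESULT ==
["clear(b)", "handempty", "on(b,g)", "on(g,d)"]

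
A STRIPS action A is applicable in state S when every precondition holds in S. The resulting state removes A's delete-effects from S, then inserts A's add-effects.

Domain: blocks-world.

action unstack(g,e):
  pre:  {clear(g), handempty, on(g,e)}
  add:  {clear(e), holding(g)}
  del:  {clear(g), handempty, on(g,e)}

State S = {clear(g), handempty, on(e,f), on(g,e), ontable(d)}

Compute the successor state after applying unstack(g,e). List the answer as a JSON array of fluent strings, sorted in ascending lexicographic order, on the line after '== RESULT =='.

Progress:
  pre ⊆ S: {clear(g), handempty, on(g,e)} ⊆ S  — applicable
  S \ del = {on(e,f), ontable(d)}
  ∪ add   = {clear(e), holding(g), on(e,f), ontable(d)}

== RESULT ==
["clear(e)", "holding(g)", "on(e,f)", "ontable(d)"]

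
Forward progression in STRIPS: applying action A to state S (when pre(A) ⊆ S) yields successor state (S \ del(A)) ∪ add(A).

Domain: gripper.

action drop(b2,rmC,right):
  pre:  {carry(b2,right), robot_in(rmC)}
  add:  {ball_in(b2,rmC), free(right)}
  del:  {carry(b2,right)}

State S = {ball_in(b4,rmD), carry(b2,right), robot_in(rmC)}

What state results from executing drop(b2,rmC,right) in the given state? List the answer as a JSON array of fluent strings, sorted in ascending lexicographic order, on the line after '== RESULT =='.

Progress:
  pre ⊆ S: {carry(b2,right), robot_in(rmC)} ⊆ S  — applicable
  S \ del = {ball_in(b4,rmD), robot_in(rmC)}
  ∪ add   = {ball_in(b2,rmC), ball_in(b4,rmD), free(right), robot_in(rmC)}

== RESULT ==
["ball_in(b2,rmC)", "ball_in(b4,rmD)", "free(right)", "robot_in(rmC)"]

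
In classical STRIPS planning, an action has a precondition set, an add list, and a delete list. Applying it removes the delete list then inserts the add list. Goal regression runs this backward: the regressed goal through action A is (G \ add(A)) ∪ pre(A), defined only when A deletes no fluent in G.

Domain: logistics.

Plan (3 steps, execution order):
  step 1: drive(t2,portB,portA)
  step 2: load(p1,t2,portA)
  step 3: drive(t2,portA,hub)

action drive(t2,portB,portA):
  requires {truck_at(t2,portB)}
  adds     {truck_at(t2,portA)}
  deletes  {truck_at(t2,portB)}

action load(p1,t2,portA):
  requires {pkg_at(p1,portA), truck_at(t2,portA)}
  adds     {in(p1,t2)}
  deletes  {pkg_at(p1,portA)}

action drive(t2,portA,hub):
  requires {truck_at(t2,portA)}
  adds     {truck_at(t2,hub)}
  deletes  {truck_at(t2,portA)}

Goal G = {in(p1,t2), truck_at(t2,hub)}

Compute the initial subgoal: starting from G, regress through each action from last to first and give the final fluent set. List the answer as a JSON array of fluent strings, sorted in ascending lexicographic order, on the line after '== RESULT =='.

Regress step by step:
  through step 3 (drive(t2,portA,hub)): drop {truck_at(t2,hub)}, keep {in(p1,t2)}, require {truck_at(t2,portA)}
    → {in(p1,t2), truck_at(t2,portA)}
  through step 2 (load(p1,t2,portA)): drop {in(p1,t2)}, keep {truck_at(t2,portA)}, require {pkg_at(p1,portA), truck_at(t2,portA)}
    → {pkg_at(p1,portA), truck_at(t2,portA)}
  through step 1 (drive(t2,portB,portA)): drop {truck_at(t2,portA)}, keep {pkg_at(p1,portA)}, require {truck_at(t2,portB)}
    → {pkg_at(p1,portA), truck_at(t2,portB)}

== RESULT ==
["pkg_at(p1,portA)", "truck_at(t2,portB)"]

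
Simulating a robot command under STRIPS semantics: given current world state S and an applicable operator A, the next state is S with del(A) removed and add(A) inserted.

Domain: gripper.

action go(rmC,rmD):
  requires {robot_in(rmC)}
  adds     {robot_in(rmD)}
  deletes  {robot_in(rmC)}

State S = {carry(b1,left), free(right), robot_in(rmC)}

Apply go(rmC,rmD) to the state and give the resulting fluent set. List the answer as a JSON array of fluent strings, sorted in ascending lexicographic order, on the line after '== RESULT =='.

Compute (S \ del) ∪ add:
  pre ⊆ S: {robot_in(rmC)} ⊆ S  — applicable
  S \ del = {carry(b1,left), free(right)}
  ∪ add   = {carry(b1,left), free(right), robot_in(rmD)}

== RESULT ==
["carry(b1,left)", "free(right)", "robot_in(rmD)"]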